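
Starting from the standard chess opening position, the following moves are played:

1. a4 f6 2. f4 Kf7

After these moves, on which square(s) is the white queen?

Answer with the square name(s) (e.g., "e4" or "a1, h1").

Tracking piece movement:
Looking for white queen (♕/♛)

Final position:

  a b c d e f g h
  ─────────────────
8│♜ ♞ ♝ ♛ · ♝ ♞ ♜│8
7│♟ ♟ ♟ ♟ ♟ ♚ ♟ ♟│7
6│· · · · · ♟ · ·│6
5│· · · · · · · ·│5
4│♙ · · · · ♙ · ·│4
3│· · · · · · · ·│3
2│· ♙ ♙ ♙ ♙ · ♙ ♙│2
1│♖ ♘ ♗ ♕ ♔ ♗ ♘ ♖│1
  ─────────────────
  a b c d e f g h


d1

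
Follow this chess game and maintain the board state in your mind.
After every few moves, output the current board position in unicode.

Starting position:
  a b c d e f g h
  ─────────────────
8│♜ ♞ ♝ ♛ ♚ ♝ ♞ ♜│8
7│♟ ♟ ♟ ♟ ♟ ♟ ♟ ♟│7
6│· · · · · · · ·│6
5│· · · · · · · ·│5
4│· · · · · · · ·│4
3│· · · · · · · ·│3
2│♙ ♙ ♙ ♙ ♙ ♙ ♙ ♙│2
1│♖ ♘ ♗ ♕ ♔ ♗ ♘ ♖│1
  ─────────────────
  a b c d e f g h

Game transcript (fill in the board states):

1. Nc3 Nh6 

  a b c d e f g h
  ─────────────────
8│♜ ♞ ♝ ♛ ♚ ♝ · ♜│8
7│♟ ♟ ♟ ♟ ♟ ♟ ♟ ♟│7
6│· · · · · · · ♞│6
5│· · · · · · · ·│5
4│· · · · · · · ·│4
3│· · ♘ · · · · ·│3
2│♙ ♙ ♙ ♙ ♙ ♙ ♙ ♙│2
1│♖ · ♗ ♕ ♔ ♗ ♘ ♖│1
  ─────────────────
  a b c d e f g h

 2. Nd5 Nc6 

  a b c d e f g h
  ─────────────────
8│♜ · ♝ ♛ ♚ ♝ · ♜│8
7│♟ ♟ ♟ ♟ ♟ ♟ ♟ ♟│7
6│· · ♞ · · · · ♞│6
5│· · · ♘ · · · ·│5
4│· · · · · · · ·│4
3│· · · · · · · ·│3
2│♙ ♙ ♙ ♙ ♙ ♙ ♙ ♙│2
1│♖ · ♗ ♕ ♔ ♗ ♘ ♖│1
  ─────────────────
  a b c d e f g h

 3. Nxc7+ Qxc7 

  a b c d e f g h
  ─────────────────
8│♜ · ♝ · ♚ ♝ · ♜│8
7│♟ ♟ ♛ ♟ ♟ ♟ ♟ ♟│7
6│· · ♞ · · · · ♞│6
5│· · · · · · · ·│5
4│· · · · · · · ·│4
3│· · · · · · · ·│3
2│♙ ♙ ♙ ♙ ♙ ♙ ♙ ♙│2
1│♖ · ♗ ♕ ♔ ♗ ♘ ♖│1
  ─────────────────
  a b c d e f g h

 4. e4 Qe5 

  a b c d e f g h
  ─────────────────
8│♜ · ♝ · ♚ ♝ · ♜│8
7│♟ ♟ · ♟ ♟ ♟ ♟ ♟│7
6│· · ♞ · · · · ♞│6
5│· · · · ♛ · · ·│5
4│· · · · ♙ · · ·│4
3│· · · · · · · ·│3
2│♙ ♙ ♙ ♙ · ♙ ♙ ♙│2
1│♖ · ♗ ♕ ♔ ♗ ♘ ♖│1
  ─────────────────
  a b c d e f g h

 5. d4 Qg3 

  a b c d e f g h
  ─────────────────
8│♜ · ♝ · ♚ ♝ · ♜│8
7│♟ ♟ · ♟ ♟ ♟ ♟ ♟│7
6│· · ♞ · · · · ♞│6
5│· · · · · · · ·│5
4│· · · ♙ ♙ · · ·│4
3│· · · · · · ♛ ·│3
2│♙ ♙ ♙ · · ♙ ♙ ♙│2
1│♖ · ♗ ♕ ♔ ♗ ♘ ♖│1
  ─────────────────
  a b c d e f g h



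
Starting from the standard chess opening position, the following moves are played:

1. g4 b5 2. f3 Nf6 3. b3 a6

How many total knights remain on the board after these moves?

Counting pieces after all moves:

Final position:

  a b c d e f g h
  ─────────────────
8│♜ ♞ ♝ ♛ ♚ ♝ · ♜│8
7│· · ♟ ♟ ♟ ♟ ♟ ♟│7
6│♟ · · · · ♞ · ·│6
5│· ♟ · · · · · ·│5
4│· · · · · · ♙ ·│4
3│· ♙ · · · ♙ · ·│3
2│♙ · ♙ ♙ ♙ · · ♙│2
1│♖ ♘ ♗ ♕ ♔ ♗ ♘ ♖│1
  ─────────────────
  a b c d e f g h


4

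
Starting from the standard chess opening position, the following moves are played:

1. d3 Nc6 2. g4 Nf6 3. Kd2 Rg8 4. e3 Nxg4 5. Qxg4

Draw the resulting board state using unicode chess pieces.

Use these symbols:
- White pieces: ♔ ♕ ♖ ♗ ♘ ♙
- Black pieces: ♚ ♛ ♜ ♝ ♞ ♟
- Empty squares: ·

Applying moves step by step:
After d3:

♜ ♞ ♝ ♛ ♚ ♝ ♞ ♜
♟ ♟ ♟ ♟ ♟ ♟ ♟ ♟
· · · · · · · ·
· · · · · · · ·
· · · · · · · ·
· · · ♙ · · · ·
♙ ♙ ♙ · ♙ ♙ ♙ ♙
♖ ♘ ♗ ♕ ♔ ♗ ♘ ♖


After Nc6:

♜ · ♝ ♛ ♚ ♝ ♞ ♜
♟ ♟ ♟ ♟ ♟ ♟ ♟ ♟
· · ♞ · · · · ·
· · · · · · · ·
· · · · · · · ·
· · · ♙ · · · ·
♙ ♙ ♙ · ♙ ♙ ♙ ♙
♖ ♘ ♗ ♕ ♔ ♗ ♘ ♖


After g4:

♜ · ♝ ♛ ♚ ♝ ♞ ♜
♟ ♟ ♟ ♟ ♟ ♟ ♟ ♟
· · ♞ · · · · ·
· · · · · · · ·
· · · · · · ♙ ·
· · · ♙ · · · ·
♙ ♙ ♙ · ♙ ♙ · ♙
♖ ♘ ♗ ♕ ♔ ♗ ♘ ♖


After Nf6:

♜ · ♝ ♛ ♚ ♝ · ♜
♟ ♟ ♟ ♟ ♟ ♟ ♟ ♟
· · ♞ · · ♞ · ·
· · · · · · · ·
· · · · · · ♙ ·
· · · ♙ · · · ·
♙ ♙ ♙ · ♙ ♙ · ♙
♖ ♘ ♗ ♕ ♔ ♗ ♘ ♖


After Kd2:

♜ · ♝ ♛ ♚ ♝ · ♜
♟ ♟ ♟ ♟ ♟ ♟ ♟ ♟
· · ♞ · · ♞ · ·
· · · · · · · ·
· · · · · · ♙ ·
· · · ♙ · · · ·
♙ ♙ ♙ ♔ ♙ ♙ · ♙
♖ ♘ ♗ ♕ · ♗ ♘ ♖


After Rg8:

♜ · ♝ ♛ ♚ ♝ ♜ ·
♟ ♟ ♟ ♟ ♟ ♟ ♟ ♟
· · ♞ · · ♞ · ·
· · · · · · · ·
· · · · · · ♙ ·
· · · ♙ · · · ·
♙ ♙ ♙ ♔ ♙ ♙ · ♙
♖ ♘ ♗ ♕ · ♗ ♘ ♖


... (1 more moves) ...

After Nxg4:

♜ · ♝ ♛ ♚ ♝ ♜ ·
♟ ♟ ♟ ♟ ♟ ♟ ♟ ♟
· · ♞ · · · · ·
· · · · · · · ·
· · · · · · ♞ ·
· · · ♙ ♙ · · ·
♙ ♙ ♙ ♔ · ♙ · ♙
♖ ♘ ♗ ♕ · ♗ ♘ ♖


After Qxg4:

♜ · ♝ ♛ ♚ ♝ ♜ ·
♟ ♟ ♟ ♟ ♟ ♟ ♟ ♟
· · ♞ · · · · ·
· · · · · · · ·
· · · · · · ♕ ·
· · · ♙ ♙ · · ·
♙ ♙ ♙ ♔ · ♙ · ♙
♖ ♘ ♗ · · ♗ ♘ ♖



  a b c d e f g h
  ─────────────────
8│♜ · ♝ ♛ ♚ ♝ ♜ ·│8
7│♟ ♟ ♟ ♟ ♟ ♟ ♟ ♟│7
6│· · ♞ · · · · ·│6
5│· · · · · · · ·│5
4│· · · · · · ♕ ·│4
3│· · · ♙ ♙ · · ·│3
2│♙ ♙ ♙ ♔ · ♙ · ♙│2
1│♖ ♘ ♗ · · ♗ ♘ ♖│1
  ─────────────────
  a b c d e f g h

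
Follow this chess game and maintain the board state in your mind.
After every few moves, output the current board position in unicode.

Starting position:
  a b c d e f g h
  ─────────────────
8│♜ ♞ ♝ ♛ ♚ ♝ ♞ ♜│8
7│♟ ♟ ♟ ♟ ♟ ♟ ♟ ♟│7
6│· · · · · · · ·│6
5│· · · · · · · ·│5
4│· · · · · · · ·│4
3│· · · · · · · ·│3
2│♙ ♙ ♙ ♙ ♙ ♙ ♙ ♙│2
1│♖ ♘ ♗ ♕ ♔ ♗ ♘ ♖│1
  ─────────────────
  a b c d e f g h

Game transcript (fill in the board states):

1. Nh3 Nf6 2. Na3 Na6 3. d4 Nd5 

  a b c d e f g h
  ─────────────────
8│♜ · ♝ ♛ ♚ ♝ · ♜│8
7│♟ ♟ ♟ ♟ ♟ ♟ ♟ ♟│7
6│♞ · · · · · · ·│6
5│· · · ♞ · · · ·│5
4│· · · ♙ · · · ·│4
3│♘ · · · · · · ♘│3
2│♙ ♙ ♙ · ♙ ♙ ♙ ♙│2
1│♖ · ♗ ♕ ♔ ♗ · ♖│1
  ─────────────────
  a b c d e f g h

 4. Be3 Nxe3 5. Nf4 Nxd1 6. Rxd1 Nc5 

  a b c d e f g h
  ─────────────────
8│♜ · ♝ ♛ ♚ ♝ · ♜│8
7│♟ ♟ ♟ ♟ ♟ ♟ ♟ ♟│7
6│· · · · · · · ·│6
5│· · ♞ · · · · ·│5
4│· · · ♙ · ♘ · ·│4
3│♘ · · · · · · ·│3
2│♙ ♙ ♙ · ♙ ♙ ♙ ♙│2
1│· · · ♖ ♔ ♗ · ♖│1
  ─────────────────
  a b c d e f g h

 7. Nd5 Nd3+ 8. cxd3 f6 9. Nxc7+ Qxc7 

  a b c d e f g h
  ─────────────────
8│♜ · ♝ · ♚ ♝ · ♜│8
7│♟ ♟ ♛ ♟ ♟ · ♟ ♟│7
6│· · · · · ♟ · ·│6
5│· · · · · · · ·│5
4│· · · ♙ · · · ·│4
3│♘ · · ♙ · · · ·│3
2│♙ ♙ · · ♙ ♙ ♙ ♙│2
1│· · · ♖ ♔ ♗ · ♖│1
  ─────────────────
  a b c d e f g h

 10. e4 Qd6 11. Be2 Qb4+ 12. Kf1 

  a b c d e f g h
  ─────────────────
8│♜ · ♝ · ♚ ♝ · ♜│8
7│♟ ♟ · ♟ ♟ · ♟ ♟│7
6│· · · · · ♟ · ·│6
5│· · · · · · · ·│5
4│· ♛ · ♙ ♙ · · ·│4
3│♘ · · ♙ · · · ·│3
2│♙ ♙ · · ♗ ♙ ♙ ♙│2
1│· · · ♖ · ♔ · ♖│1
  ─────────────────
  a b c d e f g h


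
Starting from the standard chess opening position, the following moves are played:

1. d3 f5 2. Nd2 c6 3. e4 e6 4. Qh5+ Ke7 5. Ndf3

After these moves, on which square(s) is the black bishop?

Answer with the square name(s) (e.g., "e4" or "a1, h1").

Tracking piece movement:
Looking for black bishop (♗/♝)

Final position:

  a b c d e f g h
  ─────────────────
8│♜ ♞ ♝ ♛ · ♝ ♞ ♜│8
7│♟ ♟ · ♟ ♚ · ♟ ♟│7
6│· · ♟ · ♟ · · ·│6
5│· · · · · ♟ · ♕│5
4│· · · · ♙ · · ·│4
3│· · · ♙ · ♘ · ·│3
2│♙ ♙ ♙ · · ♙ ♙ ♙│2
1│♖ · ♗ · ♔ ♗ ♘ ♖│1
  ─────────────────
  a b c d e f g h


c8, f8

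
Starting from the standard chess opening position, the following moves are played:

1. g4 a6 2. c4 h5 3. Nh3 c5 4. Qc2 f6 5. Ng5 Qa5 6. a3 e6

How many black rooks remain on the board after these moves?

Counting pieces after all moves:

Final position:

  a b c d e f g h
  ─────────────────
8│♜ ♞ ♝ · ♚ ♝ ♞ ♜│8
7│· ♟ · ♟ · · ♟ ·│7
6│♟ · · · ♟ ♟ · ·│6
5│♛ · ♟ · · · ♘ ♟│5
4│· · ♙ · · · ♙ ·│4
3│♙ · · · · · · ·│3
2│· ♙ ♕ ♙ ♙ ♙ · ♙│2
1│♖ ♘ ♗ · ♔ ♗ · ♖│1
  ─────────────────
  a b c d e f g h


2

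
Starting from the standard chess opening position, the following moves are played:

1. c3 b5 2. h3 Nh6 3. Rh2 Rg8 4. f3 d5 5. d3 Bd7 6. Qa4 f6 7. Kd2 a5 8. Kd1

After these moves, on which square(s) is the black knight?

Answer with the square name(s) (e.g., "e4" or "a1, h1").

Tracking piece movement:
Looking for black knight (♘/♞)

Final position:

  a b c d e f g h
  ─────────────────
8│♜ ♞ · ♛ ♚ ♝ ♜ ·│8
7│· · ♟ ♝ ♟ · ♟ ♟│7
6│· · · · · ♟ · ♞│6
5│♟ ♟ · ♟ · · · ·│5
4│♕ · · · · · · ·│4
3│· · ♙ ♙ · ♙ · ♙│3
2│♙ ♙ · · ♙ · ♙ ♖│2
1│♖ ♘ ♗ ♔ · ♗ ♘ ·│1
  ─────────────────
  a b c d e f g h


b8, h6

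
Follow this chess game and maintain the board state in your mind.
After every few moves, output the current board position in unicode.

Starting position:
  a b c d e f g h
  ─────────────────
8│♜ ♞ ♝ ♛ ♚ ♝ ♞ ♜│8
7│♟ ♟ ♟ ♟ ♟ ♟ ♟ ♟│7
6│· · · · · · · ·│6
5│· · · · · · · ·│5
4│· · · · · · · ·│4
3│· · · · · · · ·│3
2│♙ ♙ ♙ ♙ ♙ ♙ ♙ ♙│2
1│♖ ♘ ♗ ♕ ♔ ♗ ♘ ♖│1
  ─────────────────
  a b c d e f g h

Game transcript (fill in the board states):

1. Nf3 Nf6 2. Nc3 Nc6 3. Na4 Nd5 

  a b c d e f g h
  ─────────────────
8│♜ · ♝ ♛ ♚ ♝ · ♜│8
7│♟ ♟ ♟ ♟ ♟ ♟ ♟ ♟│7
6│· · ♞ · · · · ·│6
5│· · · ♞ · · · ·│5
4│♘ · · · · · · ·│4
3│· · · · · ♘ · ·│3
2│♙ ♙ ♙ ♙ ♙ ♙ ♙ ♙│2
1│♖ · ♗ ♕ ♔ ♗ · ♖│1
  ─────────────────
  a b c d e f g h

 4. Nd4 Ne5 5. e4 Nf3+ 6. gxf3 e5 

  a b c d e f g h
  ─────────────────
8│♜ · ♝ ♛ ♚ ♝ · ♜│8
7│♟ ♟ ♟ ♟ · ♟ ♟ ♟│7
6│· · · · · · · ·│6
5│· · · ♞ ♟ · · ·│5
4│♘ · · ♘ ♙ · · ·│4
3│· · · · · ♙ · ·│3
2│♙ ♙ ♙ ♙ · ♙ · ♙│2
1│♖ · ♗ ♕ ♔ ♗ · ♖│1
  ─────────────────
  a b c d e f g h

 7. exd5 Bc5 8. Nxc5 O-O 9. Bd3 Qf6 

  a b c d e f g h
  ─────────────────
8│♜ · ♝ · · ♜ ♚ ·│8
7│♟ ♟ ♟ ♟ · ♟ ♟ ♟│7
6│· · · · · ♛ · ·│6
5│· · ♘ ♙ ♟ · · ·│5
4│· · · ♘ · · · ·│4
3│· · · ♗ · ♙ · ·│3
2│♙ ♙ ♙ ♙ · ♙ · ♙│2
1│♖ · ♗ ♕ ♔ · · ♖│1
  ─────────────────
  a b c d e f g h

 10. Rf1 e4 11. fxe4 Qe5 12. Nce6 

  a b c d e f g h
  ─────────────────
8│♜ · ♝ · · ♜ ♚ ·│8
7│♟ ♟ ♟ ♟ · ♟ ♟ ♟│7
6│· · · · ♘ · · ·│6
5│· · · ♙ ♛ · · ·│5
4│· · · ♘ ♙ · · ·│4
3│· · · ♗ · · · ·│3
2│♙ ♙ ♙ ♙ · ♙ · ♙│2
1│♖ · ♗ ♕ ♔ ♖ · ·│1
  ─────────────────
  a b c d e f g h


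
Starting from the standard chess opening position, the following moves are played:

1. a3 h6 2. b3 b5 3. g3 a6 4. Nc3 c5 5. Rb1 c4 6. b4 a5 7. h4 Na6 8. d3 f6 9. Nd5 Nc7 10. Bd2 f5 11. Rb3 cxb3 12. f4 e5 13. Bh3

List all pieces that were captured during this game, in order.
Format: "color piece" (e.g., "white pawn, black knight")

Tracking captures:
  cxb3: captured white rook

white rook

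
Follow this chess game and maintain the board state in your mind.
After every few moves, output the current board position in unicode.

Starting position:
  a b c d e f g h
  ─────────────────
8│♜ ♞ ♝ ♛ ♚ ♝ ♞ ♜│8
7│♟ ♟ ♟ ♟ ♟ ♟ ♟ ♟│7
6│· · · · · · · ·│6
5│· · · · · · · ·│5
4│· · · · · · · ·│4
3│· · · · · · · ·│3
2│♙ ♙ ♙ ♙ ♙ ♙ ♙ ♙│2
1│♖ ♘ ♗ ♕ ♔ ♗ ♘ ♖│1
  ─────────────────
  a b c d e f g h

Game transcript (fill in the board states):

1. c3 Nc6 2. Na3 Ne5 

  a b c d e f g h
  ─────────────────
8│♜ · ♝ ♛ ♚ ♝ ♞ ♜│8
7│♟ ♟ ♟ ♟ ♟ ♟ ♟ ♟│7
6│· · · · · · · ·│6
5│· · · · ♞ · · ·│5
4│· · · · · · · ·│4
3│♘ · ♙ · · · · ·│3
2│♙ ♙ · ♙ ♙ ♙ ♙ ♙│2
1│♖ · ♗ ♕ ♔ ♗ ♘ ♖│1
  ─────────────────
  a b c d e f g h

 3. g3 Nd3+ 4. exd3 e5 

  a b c d e f g h
  ─────────────────
8│♜ · ♝ ♛ ♚ ♝ ♞ ♜│8
7│♟ ♟ ♟ ♟ · ♟ ♟ ♟│7
6│· · · · · · · ·│6
5│· · · · ♟ · · ·│5
4│· · · · · · · ·│4
3│♘ · ♙ ♙ · · ♙ ·│3
2│♙ ♙ · ♙ · ♙ · ♙│2
1│♖ · ♗ ♕ ♔ ♗ ♘ ♖│1
  ─────────────────
  a b c d e f g h

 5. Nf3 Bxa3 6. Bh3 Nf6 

  a b c d e f g h
  ─────────────────
8│♜ · ♝ ♛ ♚ · · ♜│8
7│♟ ♟ ♟ ♟ · ♟ ♟ ♟│7
6│· · · · · ♞ · ·│6
5│· · · · ♟ · · ·│5
4│· · · · · · · ·│4
3│♝ · ♙ ♙ · ♘ ♙ ♗│3
2│♙ ♙ · ♙ · ♙ · ♙│2
1│♖ · ♗ ♕ ♔ · · ♖│1
  ─────────────────
  a b c d e f g h

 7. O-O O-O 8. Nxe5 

  a b c d e f g h
  ─────────────────
8│♜ · ♝ ♛ · ♜ ♚ ·│8
7│♟ ♟ ♟ ♟ · ♟ ♟ ♟│7
6│· · · · · ♞ · ·│6
5│· · · · ♘ · · ·│5
4│· · · · · · · ·│4
3│♝ · ♙ ♙ · · ♙ ♗│3
2│♙ ♙ · ♙ · ♙ · ♙│2
1│♖ · ♗ ♕ · ♖ ♔ ·│1
  ─────────────────
  a b c d e f g h


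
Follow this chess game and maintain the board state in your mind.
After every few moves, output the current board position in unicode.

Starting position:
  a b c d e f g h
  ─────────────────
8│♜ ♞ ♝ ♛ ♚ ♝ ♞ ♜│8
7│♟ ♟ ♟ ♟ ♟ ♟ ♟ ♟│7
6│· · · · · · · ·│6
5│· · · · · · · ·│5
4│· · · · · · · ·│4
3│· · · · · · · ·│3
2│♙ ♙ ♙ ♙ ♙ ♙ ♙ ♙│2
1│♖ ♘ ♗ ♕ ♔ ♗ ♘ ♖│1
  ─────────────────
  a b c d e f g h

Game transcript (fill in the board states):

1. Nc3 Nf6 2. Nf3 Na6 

  a b c d e f g h
  ─────────────────
8│♜ · ♝ ♛ ♚ ♝ · ♜│8
7│♟ ♟ ♟ ♟ ♟ ♟ ♟ ♟│7
6│♞ · · · · ♞ · ·│6
5│· · · · · · · ·│5
4│· · · · · · · ·│4
3│· · ♘ · · ♘ · ·│3
2│♙ ♙ ♙ ♙ ♙ ♙ ♙ ♙│2
1│♖ · ♗ ♕ ♔ ♗ · ♖│1
  ─────────────────
  a b c d e f g h

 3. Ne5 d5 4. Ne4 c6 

  a b c d e f g h
  ─────────────────
8│♜ · ♝ ♛ ♚ ♝ · ♜│8
7│♟ ♟ · · ♟ ♟ ♟ ♟│7
6│♞ · ♟ · · ♞ · ·│6
5│· · · ♟ ♘ · · ·│5
4│· · · · ♘ · · ·│4
3│· · · · · · · ·│3
2│♙ ♙ ♙ ♙ ♙ ♙ ♙ ♙│2
1│♖ · ♗ ♕ ♔ ♗ · ♖│1
  ─────────────────
  a b c d e f g h

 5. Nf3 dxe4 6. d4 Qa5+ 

  a b c d e f g h
  ─────────────────
8│♜ · ♝ · ♚ ♝ · ♜│8
7│♟ ♟ · · ♟ ♟ ♟ ♟│7
6│♞ · ♟ · · ♞ · ·│6
5│♛ · · · · · · ·│5
4│· · · ♙ ♟ · · ·│4
3│· · · · · ♘ · ·│3
2│♙ ♙ ♙ · ♙ ♙ ♙ ♙│2
1│♖ · ♗ ♕ ♔ ♗ · ♖│1
  ─────────────────
  a b c d e f g h

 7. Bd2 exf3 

  a b c d e f g h
  ─────────────────
8│♜ · ♝ · ♚ ♝ · ♜│8
7│♟ ♟ · · ♟ ♟ ♟ ♟│7
6│♞ · ♟ · · ♞ · ·│6
5│♛ · · · · · · ·│5
4│· · · ♙ · · · ·│4
3│· · · · · ♟ · ·│3
2│♙ ♙ ♙ ♗ ♙ ♙ ♙ ♙│2
1│♖ · · ♕ ♔ ♗ · ♖│1
  ─────────────────
  a b c d e f g h


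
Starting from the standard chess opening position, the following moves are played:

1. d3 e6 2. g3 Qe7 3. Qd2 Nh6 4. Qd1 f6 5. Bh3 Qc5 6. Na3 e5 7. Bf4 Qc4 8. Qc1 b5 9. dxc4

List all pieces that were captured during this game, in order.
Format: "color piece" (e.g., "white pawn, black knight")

Tracking captures:
  dxc4: captured black queen

black queen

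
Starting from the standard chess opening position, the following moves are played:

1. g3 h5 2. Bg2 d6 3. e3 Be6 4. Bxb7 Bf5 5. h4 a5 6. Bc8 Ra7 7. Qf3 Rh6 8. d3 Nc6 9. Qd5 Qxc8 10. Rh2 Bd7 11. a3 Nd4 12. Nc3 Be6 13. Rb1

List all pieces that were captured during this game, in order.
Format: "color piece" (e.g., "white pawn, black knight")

Tracking captures:
  Bxb7: captured black pawn
  Qxc8: captured white bishop

black pawn, white bishop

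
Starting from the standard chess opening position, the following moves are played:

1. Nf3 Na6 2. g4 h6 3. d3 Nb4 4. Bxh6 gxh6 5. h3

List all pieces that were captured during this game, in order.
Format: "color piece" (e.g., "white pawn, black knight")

Tracking captures:
  Bxh6: captured black pawn
  gxh6: captured white bishop

black pawn, white bishop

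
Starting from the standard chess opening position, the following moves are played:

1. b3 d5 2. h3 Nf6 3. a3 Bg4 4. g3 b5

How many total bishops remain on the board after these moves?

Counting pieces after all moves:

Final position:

  a b c d e f g h
  ─────────────────
8│♜ ♞ · ♛ ♚ ♝ · ♜│8
7│♟ · ♟ · ♟ ♟ ♟ ♟│7
6│· · · · · ♞ · ·│6
5│· ♟ · ♟ · · · ·│5
4│· · · · · · ♝ ·│4
3│♙ ♙ · · · · ♙ ♙│3
2│· · ♙ ♙ ♙ ♙ · ·│2
1│♖ ♘ ♗ ♕ ♔ ♗ ♘ ♖│1
  ─────────────────
  a b c d e f g h


4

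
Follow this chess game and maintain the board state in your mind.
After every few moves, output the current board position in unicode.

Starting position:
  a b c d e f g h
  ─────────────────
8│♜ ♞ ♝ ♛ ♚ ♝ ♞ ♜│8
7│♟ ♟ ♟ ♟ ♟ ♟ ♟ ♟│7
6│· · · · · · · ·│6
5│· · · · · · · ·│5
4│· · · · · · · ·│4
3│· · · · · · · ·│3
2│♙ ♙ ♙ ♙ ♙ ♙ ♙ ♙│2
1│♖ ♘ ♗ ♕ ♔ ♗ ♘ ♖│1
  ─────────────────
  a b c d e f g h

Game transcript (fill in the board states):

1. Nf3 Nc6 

  a b c d e f g h
  ─────────────────
8│♜ · ♝ ♛ ♚ ♝ ♞ ♜│8
7│♟ ♟ ♟ ♟ ♟ ♟ ♟ ♟│7
6│· · ♞ · · · · ·│6
5│· · · · · · · ·│5
4│· · · · · · · ·│4
3│· · · · · ♘ · ·│3
2│♙ ♙ ♙ ♙ ♙ ♙ ♙ ♙│2
1│♖ ♘ ♗ ♕ ♔ ♗ · ♖│1
  ─────────────────
  a b c d e f g h

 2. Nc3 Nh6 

  a b c d e f g h
  ─────────────────
8│♜ · ♝ ♛ ♚ ♝ · ♜│8
7│♟ ♟ ♟ ♟ ♟ ♟ ♟ ♟│7
6│· · ♞ · · · · ♞│6
5│· · · · · · · ·│5
4│· · · · · · · ·│4
3│· · ♘ · · ♘ · ·│3
2│♙ ♙ ♙ ♙ ♙ ♙ ♙ ♙│2
1│♖ · ♗ ♕ ♔ ♗ · ♖│1
  ─────────────────
  a b c d e f g h

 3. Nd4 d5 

  a b c d e f g h
  ─────────────────
8│♜ · ♝ ♛ ♚ ♝ · ♜│8
7│♟ ♟ ♟ · ♟ ♟ ♟ ♟│7
6│· · ♞ · · · · ♞│6
5│· · · ♟ · · · ·│5
4│· · · ♘ · · · ·│4
3│· · ♘ · · · · ·│3
2│♙ ♙ ♙ ♙ ♙ ♙ ♙ ♙│2
1│♖ · ♗ ♕ ♔ ♗ · ♖│1
  ─────────────────
  a b c d e f g h

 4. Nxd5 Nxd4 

  a b c d e f g h
  ─────────────────
8│♜ · ♝ ♛ ♚ ♝ · ♜│8
7│♟ ♟ ♟ · ♟ ♟ ♟ ♟│7
6│· · · · · · · ♞│6
5│· · · ♘ · · · ·│5
4│· · · ♞ · · · ·│4
3│· · · · · · · ·│3
2│♙ ♙ ♙ ♙ ♙ ♙ ♙ ♙│2
1│♖ · ♗ ♕ ♔ ♗ · ♖│1
  ─────────────────
  a b c d e f g h



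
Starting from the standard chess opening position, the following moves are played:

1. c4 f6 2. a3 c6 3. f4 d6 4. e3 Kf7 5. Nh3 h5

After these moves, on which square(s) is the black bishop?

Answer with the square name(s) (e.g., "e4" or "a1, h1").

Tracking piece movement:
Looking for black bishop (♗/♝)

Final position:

  a b c d e f g h
  ─────────────────
8│♜ ♞ ♝ ♛ · ♝ ♞ ♜│8
7│♟ ♟ · · ♟ ♚ ♟ ·│7
6│· · ♟ ♟ · ♟ · ·│6
5│· · · · · · · ♟│5
4│· · ♙ · · ♙ · ·│4
3│♙ · · · ♙ · · ♘│3
2│· ♙ · ♙ · · ♙ ♙│2
1│♖ ♘ ♗ ♕ ♔ ♗ · ♖│1
  ─────────────────
  a b c d e f g h


c8, f8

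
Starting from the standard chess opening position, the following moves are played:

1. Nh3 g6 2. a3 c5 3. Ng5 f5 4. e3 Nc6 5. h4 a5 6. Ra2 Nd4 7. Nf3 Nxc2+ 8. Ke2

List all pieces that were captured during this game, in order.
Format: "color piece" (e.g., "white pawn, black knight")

Tracking captures:
  Nxc2+: captured white pawn

white pawn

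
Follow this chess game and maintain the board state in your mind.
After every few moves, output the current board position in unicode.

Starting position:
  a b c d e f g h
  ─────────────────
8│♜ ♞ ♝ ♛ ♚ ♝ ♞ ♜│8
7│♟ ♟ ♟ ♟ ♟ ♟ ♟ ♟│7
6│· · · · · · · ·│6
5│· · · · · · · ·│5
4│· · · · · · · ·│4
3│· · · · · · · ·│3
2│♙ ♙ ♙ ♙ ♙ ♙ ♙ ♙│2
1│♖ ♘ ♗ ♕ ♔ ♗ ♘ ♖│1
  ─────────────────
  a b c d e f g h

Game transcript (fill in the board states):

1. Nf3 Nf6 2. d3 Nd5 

  a b c d e f g h
  ─────────────────
8│♜ ♞ ♝ ♛ ♚ ♝ · ♜│8
7│♟ ♟ ♟ ♟ ♟ ♟ ♟ ♟│7
6│· · · · · · · ·│6
5│· · · ♞ · · · ·│5
4│· · · · · · · ·│4
3│· · · ♙ · ♘ · ·│3
2│♙ ♙ ♙ · ♙ ♙ ♙ ♙│2
1│♖ ♘ ♗ ♕ ♔ ♗ · ♖│1
  ─────────────────
  a b c d e f g h

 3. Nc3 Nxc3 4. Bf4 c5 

  a b c d e f g h
  ─────────────────
8│♜ ♞ ♝ ♛ ♚ ♝ · ♜│8
7│♟ ♟ · ♟ ♟ ♟ ♟ ♟│7
6│· · · · · · · ·│6
5│· · ♟ · · · · ·│5
4│· · · · · ♗ · ·│4
3│· · ♞ ♙ · ♘ · ·│3
2│♙ ♙ ♙ · ♙ ♙ ♙ ♙│2
1│♖ · · ♕ ♔ ♗ · ♖│1
  ─────────────────
  a b c d e f g h

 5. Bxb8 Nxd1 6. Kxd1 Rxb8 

  a b c d e f g h
  ─────────────────
8│· ♜ ♝ ♛ ♚ ♝ · ♜│8
7│♟ ♟ · ♟ ♟ ♟ ♟ ♟│7
6│· · · · · · · ·│6
5│· · ♟ · · · · ·│5
4│· · · · · · · ·│4
3│· · · ♙ · ♘ · ·│3
2│♙ ♙ ♙ · ♙ ♙ ♙ ♙│2
1│♖ · · ♔ · ♗ · ♖│1
  ─────────────────
  a b c d e f g h

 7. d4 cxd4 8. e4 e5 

  a b c d e f g h
  ─────────────────
8│· ♜ ♝ ♛ ♚ ♝ · ♜│8
7│♟ ♟ · ♟ · ♟ ♟ ♟│7
6│· · · · · · · ·│6
5│· · · · ♟ · · ·│5
4│· · · ♟ ♙ · · ·│4
3│· · · · · ♘ · ·│3
2│♙ ♙ ♙ · · ♙ ♙ ♙│2
1│♖ · · ♔ · ♗ · ♖│1
  ─────────────────
  a b c d e f g h

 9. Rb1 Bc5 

  a b c d e f g h
  ─────────────────
8│· ♜ ♝ ♛ ♚ · · ♜│8
7│♟ ♟ · ♟ · ♟ ♟ ♟│7
6│· · · · · · · ·│6
5│· · ♝ · ♟ · · ·│5
4│· · · ♟ ♙ · · ·│4
3│· · · · · ♘ · ·│3
2│♙ ♙ ♙ · · ♙ ♙ ♙│2
1│· ♖ · ♔ · ♗ · ♖│1
  ─────────────────
  a b c d e f g h


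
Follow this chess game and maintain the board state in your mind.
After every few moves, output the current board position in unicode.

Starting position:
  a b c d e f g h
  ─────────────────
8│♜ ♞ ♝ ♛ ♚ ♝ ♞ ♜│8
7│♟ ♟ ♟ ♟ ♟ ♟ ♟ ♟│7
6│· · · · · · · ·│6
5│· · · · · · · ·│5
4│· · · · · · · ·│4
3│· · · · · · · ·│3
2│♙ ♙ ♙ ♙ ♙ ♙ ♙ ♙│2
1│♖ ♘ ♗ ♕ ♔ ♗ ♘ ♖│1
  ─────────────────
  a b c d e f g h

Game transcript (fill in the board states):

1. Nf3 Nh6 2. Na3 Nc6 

  a b c d e f g h
  ─────────────────
8│♜ · ♝ ♛ ♚ ♝ · ♜│8
7│♟ ♟ ♟ ♟ ♟ ♟ ♟ ♟│7
6│· · ♞ · · · · ♞│6
5│· · · · · · · ·│5
4│· · · · · · · ·│4
3│♘ · · · · ♘ · ·│3
2│♙ ♙ ♙ ♙ ♙ ♙ ♙ ♙│2
1│♖ · ♗ ♕ ♔ ♗ · ♖│1
  ─────────────────
  a b c d e f g h

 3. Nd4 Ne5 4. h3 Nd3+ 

  a b c d e f g h
  ─────────────────
8│♜ · ♝ ♛ ♚ ♝ · ♜│8
7│♟ ♟ ♟ ♟ ♟ ♟ ♟ ♟│7
6│· · · · · · · ♞│6
5│· · · · · · · ·│5
4│· · · ♘ · · · ·│4
3│♘ · · ♞ · · · ♙│3
2│♙ ♙ ♙ ♙ ♙ ♙ ♙ ·│2
1│♖ · ♗ ♕ ♔ ♗ · ♖│1
  ─────────────────
  a b c d e f g h

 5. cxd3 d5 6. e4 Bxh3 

  a b c d e f g h
  ─────────────────
8│♜ · · ♛ ♚ ♝ · ♜│8
7│♟ ♟ ♟ · ♟ ♟ ♟ ♟│7
6│· · · · · · · ♞│6
5│· · · ♟ · · · ·│5
4│· · · ♘ ♙ · · ·│4
3│♘ · · ♙ · · · ♝│3
2│♙ ♙ · ♙ · ♙ ♙ ·│2
1│♖ · ♗ ♕ ♔ ♗ · ♖│1
  ─────────────────
  a b c d e f g h

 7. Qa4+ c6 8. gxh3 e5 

  a b c d e f g h
  ─────────────────
8│♜ · · ♛ ♚ ♝ · ♜│8
7│♟ ♟ · · · ♟ ♟ ♟│7
6│· · ♟ · · · · ♞│6
5│· · · ♟ ♟ · · ·│5
4│♕ · · ♘ ♙ · · ·│4
3│♘ · · ♙ · · · ♙│3
2│♙ ♙ · ♙ · ♙ · ·│2
1│♖ · ♗ · ♔ ♗ · ♖│1
  ─────────────────
  a b c d e f g h

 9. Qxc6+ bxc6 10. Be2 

  a b c d e f g h
  ─────────────────
8│♜ · · ♛ ♚ ♝ · ♜│8
7│♟ · · · · ♟ ♟ ♟│7
6│· · ♟ · · · · ♞│6
5│· · · ♟ ♟ · · ·│5
4│· · · ♘ ♙ · · ·│4
3│♘ · · ♙ · · · ♙│3
2│♙ ♙ · ♙ ♗ ♙ · ·│2
1│♖ · ♗ · ♔ · · ♖│1
  ─────────────────
  a b c d e f g h


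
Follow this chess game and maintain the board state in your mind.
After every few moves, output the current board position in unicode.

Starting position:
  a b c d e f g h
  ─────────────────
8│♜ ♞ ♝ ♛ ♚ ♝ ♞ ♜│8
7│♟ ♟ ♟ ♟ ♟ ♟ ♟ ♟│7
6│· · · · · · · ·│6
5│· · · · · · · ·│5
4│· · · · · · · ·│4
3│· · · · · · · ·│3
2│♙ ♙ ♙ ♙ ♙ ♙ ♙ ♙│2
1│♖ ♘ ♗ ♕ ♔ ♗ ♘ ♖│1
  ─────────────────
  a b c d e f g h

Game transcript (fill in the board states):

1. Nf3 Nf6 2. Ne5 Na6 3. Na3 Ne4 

  a b c d e f g h
  ─────────────────
8│♜ · ♝ ♛ ♚ ♝ · ♜│8
7│♟ ♟ ♟ ♟ ♟ ♟ ♟ ♟│7
6│♞ · · · · · · ·│6
5│· · · · ♘ · · ·│5
4│· · · · ♞ · · ·│4
3│♘ · · · · · · ·│3
2│♙ ♙ ♙ ♙ ♙ ♙ ♙ ♙│2
1│♖ · ♗ ♕ ♔ ♗ · ♖│1
  ─────────────────
  a b c d e f g h

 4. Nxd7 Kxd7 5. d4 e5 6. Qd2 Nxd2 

  a b c d e f g h
  ─────────────────
8│♜ · ♝ ♛ · ♝ · ♜│8
7│♟ ♟ ♟ ♚ · ♟ ♟ ♟│7
6│♞ · · · · · · ·│6
5│· · · · ♟ · · ·│5
4│· · · ♙ · · · ·│4
3│♘ · · · · · · ·│3
2│♙ ♙ ♙ ♞ ♙ ♙ ♙ ♙│2
1│♖ · ♗ · ♔ ♗ · ♖│1
  ─────────────────
  a b c d e f g h

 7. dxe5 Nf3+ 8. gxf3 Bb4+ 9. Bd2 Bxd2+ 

  a b c d e f g h
  ─────────────────
8│♜ · ♝ ♛ · · · ♜│8
7│♟ ♟ ♟ ♚ · ♟ ♟ ♟│7
6│♞ · · · · · · ·│6
5│· · · · ♙ · · ·│5
4│· · · · · · · ·│4
3│♘ · · · · ♙ · ·│3
2│♙ ♙ ♙ ♝ ♙ ♙ · ♙│2
1│♖ · · · ♔ ♗ · ♖│1
  ─────────────────
  a b c d e f g h

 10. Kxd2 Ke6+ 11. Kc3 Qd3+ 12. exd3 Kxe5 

  a b c d e f g h
  ─────────────────
8│♜ · ♝ · · · · ♜│8
7│♟ ♟ ♟ · · ♟ ♟ ♟│7
6│♞ · · · · · · ·│6
5│· · · · ♚ · · ·│5
4│· · · · · · · ·│4
3│♘ · ♔ ♙ · ♙ · ·│3
2│♙ ♙ ♙ · · ♙ · ♙│2
1│♖ · · · · ♗ · ♖│1
  ─────────────────
  a b c d e f g h

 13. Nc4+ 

  a b c d e f g h
  ─────────────────
8│♜ · ♝ · · · · ♜│8
7│♟ ♟ ♟ · · ♟ ♟ ♟│7
6│♞ · · · · · · ·│6
5│· · · · ♚ · · ·│5
4│· · ♘ · · · · ·│4
3│· · ♔ ♙ · ♙ · ·│3
2│♙ ♙ ♙ · · ♙ · ♙│2
1│♖ · · · · ♗ · ♖│1
  ─────────────────
  a b c d e f g h


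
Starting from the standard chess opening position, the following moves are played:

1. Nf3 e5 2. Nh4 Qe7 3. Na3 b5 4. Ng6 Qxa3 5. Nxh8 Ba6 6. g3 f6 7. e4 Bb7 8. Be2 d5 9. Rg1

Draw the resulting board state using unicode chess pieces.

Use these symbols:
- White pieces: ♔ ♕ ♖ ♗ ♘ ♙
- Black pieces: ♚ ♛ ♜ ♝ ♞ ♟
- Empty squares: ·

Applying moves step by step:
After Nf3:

♜ ♞ ♝ ♛ ♚ ♝ ♞ ♜
♟ ♟ ♟ ♟ ♟ ♟ ♟ ♟
· · · · · · · ·
· · · · · · · ·
· · · · · · · ·
· · · · · ♘ · ·
♙ ♙ ♙ ♙ ♙ ♙ ♙ ♙
♖ ♘ ♗ ♕ ♔ ♗ · ♖


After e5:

♜ ♞ ♝ ♛ ♚ ♝ ♞ ♜
♟ ♟ ♟ ♟ · ♟ ♟ ♟
· · · · · · · ·
· · · · ♟ · · ·
· · · · · · · ·
· · · · · ♘ · ·
♙ ♙ ♙ ♙ ♙ ♙ ♙ ♙
♖ ♘ ♗ ♕ ♔ ♗ · ♖


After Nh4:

♜ ♞ ♝ ♛ ♚ ♝ ♞ ♜
♟ ♟ ♟ ♟ · ♟ ♟ ♟
· · · · · · · ·
· · · · ♟ · · ·
· · · · · · · ♘
· · · · · · · ·
♙ ♙ ♙ ♙ ♙ ♙ ♙ ♙
♖ ♘ ♗ ♕ ♔ ♗ · ♖


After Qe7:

♜ ♞ ♝ · ♚ ♝ ♞ ♜
♟ ♟ ♟ ♟ ♛ ♟ ♟ ♟
· · · · · · · ·
· · · · ♟ · · ·
· · · · · · · ♘
· · · · · · · ·
♙ ♙ ♙ ♙ ♙ ♙ ♙ ♙
♖ ♘ ♗ ♕ ♔ ♗ · ♖


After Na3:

♜ ♞ ♝ · ♚ ♝ ♞ ♜
♟ ♟ ♟ ♟ ♛ ♟ ♟ ♟
· · · · · · · ·
· · · · ♟ · · ·
· · · · · · · ♘
♘ · · · · · · ·
♙ ♙ ♙ ♙ ♙ ♙ ♙ ♙
♖ · ♗ ♕ ♔ ♗ · ♖


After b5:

♜ ♞ ♝ · ♚ ♝ ♞ ♜
♟ · ♟ ♟ ♛ ♟ ♟ ♟
· · · · · · · ·
· ♟ · · ♟ · · ·
· · · · · · · ♘
♘ · · · · · · ·
♙ ♙ ♙ ♙ ♙ ♙ ♙ ♙
♖ · ♗ ♕ ♔ ♗ · ♖


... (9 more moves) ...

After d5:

♜ ♞ · · ♚ ♝ ♞ ♘
♟ ♝ ♟ · · · ♟ ♟
· · · · · ♟ · ·
· ♟ · ♟ ♟ · · ·
· · · · ♙ · · ·
♛ · · · · · ♙ ·
♙ ♙ ♙ ♙ ♗ ♙ · ♙
♖ · ♗ ♕ ♔ · · ♖


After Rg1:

♜ ♞ · · ♚ ♝ ♞ ♘
♟ ♝ ♟ · · · ♟ ♟
· · · · · ♟ · ·
· ♟ · ♟ ♟ · · ·
· · · · ♙ · · ·
♛ · · · · · ♙ ·
♙ ♙ ♙ ♙ ♗ ♙ · ♙
♖ · ♗ ♕ ♔ · ♖ ·



  a b c d e f g h
  ─────────────────
8│♜ ♞ · · ♚ ♝ ♞ ♘│8
7│♟ ♝ ♟ · · · ♟ ♟│7
6│· · · · · ♟ · ·│6
5│· ♟ · ♟ ♟ · · ·│5
4│· · · · ♙ · · ·│4
3│♛ · · · · · ♙ ·│3
2│♙ ♙ ♙ ♙ ♗ ♙ · ♙│2
1│♖ · ♗ ♕ ♔ · ♖ ·│1
  ─────────────────
  a b c d e f g h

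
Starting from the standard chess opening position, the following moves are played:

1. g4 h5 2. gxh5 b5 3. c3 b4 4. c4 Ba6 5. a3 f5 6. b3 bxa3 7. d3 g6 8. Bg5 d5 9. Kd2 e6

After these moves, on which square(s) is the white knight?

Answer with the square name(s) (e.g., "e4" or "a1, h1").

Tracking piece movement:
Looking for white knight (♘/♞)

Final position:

  a b c d e f g h
  ─────────────────
8│♜ ♞ · ♛ ♚ ♝ ♞ ♜│8
7│♟ · ♟ · · · · ·│7
6│♝ · · · ♟ · ♟ ·│6
5│· · · ♟ · ♟ ♗ ♙│5
4│· · ♙ · · · · ·│4
3│♟ ♙ · ♙ · · · ·│3
2│· · · ♔ ♙ ♙ · ♙│2
1│♖ ♘ · ♕ · ♗ ♘ ♖│1
  ─────────────────
  a b c d e f g h


b1, g1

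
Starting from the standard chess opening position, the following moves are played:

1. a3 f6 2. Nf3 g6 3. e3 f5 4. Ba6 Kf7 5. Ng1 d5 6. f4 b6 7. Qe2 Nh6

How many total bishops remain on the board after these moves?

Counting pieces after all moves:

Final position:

  a b c d e f g h
  ─────────────────
8│♜ ♞ ♝ ♛ · ♝ · ♜│8
7│♟ · ♟ · ♟ ♚ · ♟│7
6│♗ ♟ · · · · ♟ ♞│6
5│· · · ♟ · ♟ · ·│5
4│· · · · · ♙ · ·│4
3│♙ · · · ♙ · · ·│3
2│· ♙ ♙ ♙ ♕ · ♙ ♙│2
1│♖ ♘ ♗ · ♔ · ♘ ♖│1
  ─────────────────
  a b c d e f g h


4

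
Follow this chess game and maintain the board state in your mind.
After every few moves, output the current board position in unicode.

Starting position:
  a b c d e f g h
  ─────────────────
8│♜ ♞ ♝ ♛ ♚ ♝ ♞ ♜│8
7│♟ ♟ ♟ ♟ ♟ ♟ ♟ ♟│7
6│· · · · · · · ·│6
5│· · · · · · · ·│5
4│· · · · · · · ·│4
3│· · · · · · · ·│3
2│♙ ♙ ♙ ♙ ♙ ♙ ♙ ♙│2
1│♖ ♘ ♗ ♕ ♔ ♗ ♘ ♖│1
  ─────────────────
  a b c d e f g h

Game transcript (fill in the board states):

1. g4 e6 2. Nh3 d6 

  a b c d e f g h
  ─────────────────
8│♜ ♞ ♝ ♛ ♚ ♝ ♞ ♜│8
7│♟ ♟ ♟ · · ♟ ♟ ♟│7
6│· · · ♟ ♟ · · ·│6
5│· · · · · · · ·│5
4│· · · · · · ♙ ·│4
3│· · · · · · · ♘│3
2│♙ ♙ ♙ ♙ ♙ ♙ · ♙│2
1│♖ ♘ ♗ ♕ ♔ ♗ · ♖│1
  ─────────────────
  a b c d e f g h

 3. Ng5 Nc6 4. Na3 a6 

  a b c d e f g h
  ─────────────────
8│♜ · ♝ ♛ ♚ ♝ ♞ ♜│8
7│· ♟ ♟ · · ♟ ♟ ♟│7
6│♟ · ♞ ♟ ♟ · · ·│6
5│· · · · · · ♘ ·│5
4│· · · · · · ♙ ·│4
3│♘ · · · · · · ·│3
2│♙ ♙ ♙ ♙ ♙ ♙ · ♙│2
1│♖ · ♗ ♕ ♔ ♗ · ♖│1
  ─────────────────
  a b c d e f g h

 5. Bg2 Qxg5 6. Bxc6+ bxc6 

  a b c d e f g h
  ─────────────────
8│♜ · ♝ · ♚ ♝ ♞ ♜│8
7│· · ♟ · · ♟ ♟ ♟│7
6│♟ · ♟ ♟ ♟ · · ·│6
5│· · · · · · ♛ ·│5
4│· · · · · · ♙ ·│4
3│♘ · · · · · · ·│3
2│♙ ♙ ♙ ♙ ♙ ♙ · ♙│2
1│♖ · ♗ ♕ ♔ · · ♖│1
  ─────────────────
  a b c d e f g h

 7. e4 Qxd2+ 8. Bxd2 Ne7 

  a b c d e f g h
  ─────────────────
8│♜ · ♝ · ♚ ♝ · ♜│8
7│· · ♟ · ♞ ♟ ♟ ♟│7
6│♟ · ♟ ♟ ♟ · · ·│6
5│· · · · · · · ·│5
4│· · · · ♙ · ♙ ·│4
3│♘ · · · · · · ·│3
2│♙ ♙ ♙ ♗ · ♙ · ♙│2
1│♖ · · ♕ ♔ · · ♖│1
  ─────────────────
  a b c d e f g h

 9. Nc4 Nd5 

  a b c d e f g h
  ─────────────────
8│♜ · ♝ · ♚ ♝ · ♜│8
7│· · ♟ · · ♟ ♟ ♟│7
6│♟ · ♟ ♟ ♟ · · ·│6
5│· · · ♞ · · · ·│5
4│· · ♘ · ♙ · ♙ ·│4
3│· · · · · · · ·│3
2│♙ ♙ ♙ ♗ · ♙ · ♙│2
1│♖ · · ♕ ♔ · · ♖│1
  ─────────────────
  a b c d e f g h
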